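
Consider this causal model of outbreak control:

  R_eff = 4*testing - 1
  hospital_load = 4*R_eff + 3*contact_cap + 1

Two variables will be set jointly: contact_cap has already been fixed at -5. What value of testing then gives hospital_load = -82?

With contact_cap held at -5:
Substituting into the hospital_load equation gives hospital_load = 16*testing - 18.
Solve 16*testing - 18 = -82: testing = (-82 + 18) / 16 = -4.

testing = -4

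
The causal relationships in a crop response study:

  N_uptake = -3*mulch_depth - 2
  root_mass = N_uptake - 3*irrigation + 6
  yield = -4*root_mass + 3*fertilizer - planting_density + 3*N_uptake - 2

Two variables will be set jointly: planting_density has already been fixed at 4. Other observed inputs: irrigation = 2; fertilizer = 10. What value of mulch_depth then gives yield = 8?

With planting_density held at 4:
Substituting into the root_mass equation gives root_mass = -3*mulch_depth - 2.
Substituting into the yield equation gives yield = 3*mulch_depth + 26.
Solve 3*mulch_depth + 26 = 8: mulch_depth = (8 - 26) / 3 = -6.

mulch_depth = -6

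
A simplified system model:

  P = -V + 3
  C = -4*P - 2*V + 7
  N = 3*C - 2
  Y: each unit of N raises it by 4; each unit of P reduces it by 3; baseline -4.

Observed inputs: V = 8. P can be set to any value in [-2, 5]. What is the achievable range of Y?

-375 to -18

Intervening on P fixes its value directly, overriding its dependence on V.
Substituting into the C equation gives C = -4*P - 9.
Substituting into the N equation gives N = -12*P - 29.
Substituting into the Y equation gives Y = -51*P - 120.
Linear in P, so extremes are at the endpoints: P = -2 gives Y = -18; P = 5 gives Y = -375.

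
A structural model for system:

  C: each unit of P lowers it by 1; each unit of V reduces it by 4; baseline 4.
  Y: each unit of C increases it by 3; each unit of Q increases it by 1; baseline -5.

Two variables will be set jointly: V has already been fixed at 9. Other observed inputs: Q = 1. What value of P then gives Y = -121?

P = 7

With V held at 9:
Substituting into the C equation gives C = -P - 32.
So Y = -3*P - 100.
Solve -3*P - 100 = -121: P = (-121 + 100) / -3 = 7.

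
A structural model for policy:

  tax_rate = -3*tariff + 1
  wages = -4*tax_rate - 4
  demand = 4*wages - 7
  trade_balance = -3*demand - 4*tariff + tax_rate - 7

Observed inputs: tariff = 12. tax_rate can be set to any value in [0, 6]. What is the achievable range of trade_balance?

Intervening on tax_rate fixes its value directly, overriding its dependence on tariff.
Substituting into the demand equation gives demand = -16*tax_rate - 23.
So trade_balance = 49*tax_rate + 14.
Linear in tax_rate, so extremes are at the endpoints: tax_rate = 0 gives trade_balance = 14; tax_rate = 6 gives trade_balance = 308.

14 to 308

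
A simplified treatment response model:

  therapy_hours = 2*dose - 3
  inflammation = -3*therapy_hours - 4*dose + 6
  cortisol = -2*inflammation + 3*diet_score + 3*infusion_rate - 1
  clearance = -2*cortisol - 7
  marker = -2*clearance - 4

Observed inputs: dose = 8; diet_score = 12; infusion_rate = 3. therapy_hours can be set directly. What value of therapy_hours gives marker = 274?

Intervening on therapy_hours fixes its value directly, overriding its dependence on dose.
Substituting into the inflammation equation gives inflammation = -3*therapy_hours - 26.
This gives cortisol = 6*therapy_hours + 96.
Substituting into the clearance equation gives clearance = -12*therapy_hours - 199.
So marker = 24*therapy_hours + 394.
Solve 24*therapy_hours + 394 = 274: therapy_hours = (274 - 394) / 24 = -5.

therapy_hours = -5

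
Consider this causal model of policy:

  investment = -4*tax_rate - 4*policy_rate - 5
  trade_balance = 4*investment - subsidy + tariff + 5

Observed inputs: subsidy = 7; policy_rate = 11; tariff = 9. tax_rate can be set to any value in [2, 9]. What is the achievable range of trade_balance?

Substituting into the investment equation gives investment = -4*tax_rate - 49.
This gives trade_balance = -16*tax_rate - 189.
Linear in tax_rate, so extremes are at the endpoints: tax_rate = 2 gives trade_balance = -221; tax_rate = 9 gives trade_balance = -333.

-333 to -221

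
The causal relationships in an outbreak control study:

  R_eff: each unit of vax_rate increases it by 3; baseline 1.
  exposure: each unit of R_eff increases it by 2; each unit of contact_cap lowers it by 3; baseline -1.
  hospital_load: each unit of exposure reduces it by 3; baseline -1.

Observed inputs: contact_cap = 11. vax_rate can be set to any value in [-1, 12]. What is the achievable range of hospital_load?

Substituting into the exposure equation gives exposure = 6*vax_rate - 32.
Substituting into the hospital_load equation gives hospital_load = -18*vax_rate + 95.
Linear in vax_rate, so extremes are at the endpoints: vax_rate = -1 gives hospital_load = 113; vax_rate = 12 gives hospital_load = -121.

-121 to 113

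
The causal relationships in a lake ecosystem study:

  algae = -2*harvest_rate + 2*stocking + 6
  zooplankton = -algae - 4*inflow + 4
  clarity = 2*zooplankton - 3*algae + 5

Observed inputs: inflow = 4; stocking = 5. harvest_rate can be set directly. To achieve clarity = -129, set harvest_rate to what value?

harvest_rate = -3

Substituting into the algae equation gives algae = -2*harvest_rate + 16.
Substituting into the zooplankton equation gives zooplankton = 2*harvest_rate - 28.
clarity becomes 10*harvest_rate - 99.
Solve 10*harvest_rate - 99 = -129: harvest_rate = (-129 + 99) / 10 = -3.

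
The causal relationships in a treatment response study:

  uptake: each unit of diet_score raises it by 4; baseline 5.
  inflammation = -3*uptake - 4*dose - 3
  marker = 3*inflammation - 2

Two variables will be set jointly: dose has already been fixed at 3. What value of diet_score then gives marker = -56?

With dose held at 3:
Substituting into the inflammation equation gives inflammation = -12*diet_score - 30.
Substituting into the marker equation gives marker = -36*diet_score - 92.
Solve -36*diet_score - 92 = -56: diet_score = (-56 + 92) / -36 = -1.

diet_score = -1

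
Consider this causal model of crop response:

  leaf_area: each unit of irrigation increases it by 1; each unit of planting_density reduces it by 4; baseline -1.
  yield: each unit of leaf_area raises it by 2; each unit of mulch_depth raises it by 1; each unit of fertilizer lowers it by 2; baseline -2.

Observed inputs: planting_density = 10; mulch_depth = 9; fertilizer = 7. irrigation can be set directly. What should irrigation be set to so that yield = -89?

Substituting into the leaf_area equation gives leaf_area = irrigation - 41.
yield becomes 2*irrigation - 89.
Solve 2*irrigation - 89 = -89: irrigation = (-89 + 89) / 2 = 0.

irrigation = 0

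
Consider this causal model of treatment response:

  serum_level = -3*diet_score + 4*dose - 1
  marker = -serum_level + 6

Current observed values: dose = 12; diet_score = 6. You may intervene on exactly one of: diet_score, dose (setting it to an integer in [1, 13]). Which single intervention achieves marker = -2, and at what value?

Intervening on diet_score: with other inputs at their observed values, marker = 3*diet_score - 41. Solving for -2 gives diet_score = 13, within [1, 13].
Intervening on dose: marker = -4*dose + 25. Reaching -2 requires dose = 27/4, not an integer.

set diet_score = 13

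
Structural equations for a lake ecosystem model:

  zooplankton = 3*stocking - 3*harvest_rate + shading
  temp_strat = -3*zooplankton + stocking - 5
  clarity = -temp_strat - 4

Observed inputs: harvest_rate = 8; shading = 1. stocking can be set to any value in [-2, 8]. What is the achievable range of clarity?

-84 to -4

Substituting into the zooplankton equation gives zooplankton = 3*stocking - 23.
So temp_strat = -8*stocking + 64.
Substituting into the clarity equation gives clarity = 8*stocking - 68.
Linear in stocking, so extremes are at the endpoints: stocking = -2 gives clarity = -84; stocking = 8 gives clarity = -4.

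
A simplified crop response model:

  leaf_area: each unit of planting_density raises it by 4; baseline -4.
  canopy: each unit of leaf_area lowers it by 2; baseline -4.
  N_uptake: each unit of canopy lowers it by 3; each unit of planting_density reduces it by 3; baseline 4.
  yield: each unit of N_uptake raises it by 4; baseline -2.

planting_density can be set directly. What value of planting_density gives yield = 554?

Substituting into the canopy equation gives canopy = -8*planting_density + 4.
Substituting into the N_uptake equation gives N_uptake = 21*planting_density - 8.
This gives yield = 84*planting_density - 34.
Solve 84*planting_density - 34 = 554: planting_density = (554 + 34) / 84 = 7.

planting_density = 7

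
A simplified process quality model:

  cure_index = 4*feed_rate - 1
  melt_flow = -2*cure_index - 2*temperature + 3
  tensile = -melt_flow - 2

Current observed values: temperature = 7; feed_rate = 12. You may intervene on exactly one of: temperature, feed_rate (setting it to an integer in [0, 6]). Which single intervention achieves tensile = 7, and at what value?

Intervening on temperature: tensile = 2*temperature + 89. Reaching 7 requires temperature = -41, outside [0, 6].
Intervening on feed_rate: with other inputs at their observed values, tensile = 8*feed_rate + 7. Solving for 7 gives feed_rate = 0, within [0, 6].

set feed_rate = 0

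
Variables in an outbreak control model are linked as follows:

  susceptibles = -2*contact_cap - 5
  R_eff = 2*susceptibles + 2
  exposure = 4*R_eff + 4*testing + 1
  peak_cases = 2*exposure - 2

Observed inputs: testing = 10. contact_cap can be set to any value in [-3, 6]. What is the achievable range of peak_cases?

-176 to 112

Substituting into the R_eff equation gives R_eff = -4*contact_cap - 8.
Substituting into the exposure equation gives exposure = -16*contact_cap + 9.
Substituting into the peak_cases equation gives peak_cases = -32*contact_cap + 16.
Linear in contact_cap, so extremes are at the endpoints: contact_cap = -3 gives peak_cases = 112; contact_cap = 6 gives peak_cases = -176.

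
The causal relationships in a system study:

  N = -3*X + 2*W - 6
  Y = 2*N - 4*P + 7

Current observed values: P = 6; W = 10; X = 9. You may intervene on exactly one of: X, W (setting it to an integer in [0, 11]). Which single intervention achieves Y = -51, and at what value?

Intervening on X: Y = -6*X + 11. Reaching -51 requires X = 31/3, not an integer.
Intervening on W: with other inputs at their observed values, Y = 4*W - 83. Solving for -51 gives W = 8, within [0, 11].

set W = 8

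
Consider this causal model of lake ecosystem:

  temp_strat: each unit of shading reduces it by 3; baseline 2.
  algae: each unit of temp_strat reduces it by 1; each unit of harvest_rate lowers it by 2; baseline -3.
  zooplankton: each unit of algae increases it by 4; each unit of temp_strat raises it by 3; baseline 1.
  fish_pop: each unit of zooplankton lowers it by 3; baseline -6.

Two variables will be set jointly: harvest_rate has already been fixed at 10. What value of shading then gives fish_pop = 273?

With harvest_rate held at 10:
Substituting into the algae equation gives algae = 3*shading - 25.
Substituting into the zooplankton equation gives zooplankton = 3*shading - 93.
This gives fish_pop = -9*shading + 273.
Solve -9*shading + 273 = 273: shading = (273 - 273) / -9 = 0.

shading = 0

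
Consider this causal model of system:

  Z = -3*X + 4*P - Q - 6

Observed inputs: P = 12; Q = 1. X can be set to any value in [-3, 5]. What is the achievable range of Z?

26 to 50

Substituting into the Z equation gives Z = -3*X + 41.
Linear in X, so extremes are at the endpoints: X = -3 gives Z = 50; X = 5 gives Z = 26.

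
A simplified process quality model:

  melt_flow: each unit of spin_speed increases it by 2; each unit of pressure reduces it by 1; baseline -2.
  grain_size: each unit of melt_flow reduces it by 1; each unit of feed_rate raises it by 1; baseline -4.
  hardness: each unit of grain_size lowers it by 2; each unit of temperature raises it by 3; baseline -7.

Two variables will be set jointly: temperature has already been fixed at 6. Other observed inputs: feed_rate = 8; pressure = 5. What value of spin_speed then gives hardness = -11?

With temperature held at 6:
Substituting into the melt_flow equation gives melt_flow = 2*spin_speed - 7.
Substituting into the grain_size equation gives grain_size = -2*spin_speed + 11.
Substituting into the hardness equation gives hardness = 4*spin_speed - 11.
Solve 4*spin_speed - 11 = -11: spin_speed = (-11 + 11) / 4 = 0.

spin_speed = 0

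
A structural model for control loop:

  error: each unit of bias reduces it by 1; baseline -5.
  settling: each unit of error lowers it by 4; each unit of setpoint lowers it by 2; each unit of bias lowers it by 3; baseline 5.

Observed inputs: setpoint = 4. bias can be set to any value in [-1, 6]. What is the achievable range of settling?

Substituting into the settling equation gives settling = bias + 17.
Linear in bias, so extremes are at the endpoints: bias = -1 gives settling = 16; bias = 6 gives settling = 23.

16 to 23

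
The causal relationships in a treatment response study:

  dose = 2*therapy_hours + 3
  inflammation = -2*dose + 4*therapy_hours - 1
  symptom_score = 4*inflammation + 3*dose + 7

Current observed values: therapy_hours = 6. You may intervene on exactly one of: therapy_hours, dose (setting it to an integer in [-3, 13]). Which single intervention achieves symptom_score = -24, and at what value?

set therapy_hours = -2

Intervening on therapy_hours: with other inputs at their observed values, symptom_score = 6*therapy_hours - 12. Solving for -24 gives therapy_hours = -2, within [-3, 13].
Intervening on dose: symptom_score = -5*dose + 99. Reaching -24 requires dose = 123/5, not an integer.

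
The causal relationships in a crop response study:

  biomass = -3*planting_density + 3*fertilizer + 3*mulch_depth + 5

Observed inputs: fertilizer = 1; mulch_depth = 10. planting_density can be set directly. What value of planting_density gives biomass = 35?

Substituting into the biomass equation gives biomass = -3*planting_density + 38.
Solve -3*planting_density + 38 = 35: planting_density = (35 - 38) / -3 = 1.

planting_density = 1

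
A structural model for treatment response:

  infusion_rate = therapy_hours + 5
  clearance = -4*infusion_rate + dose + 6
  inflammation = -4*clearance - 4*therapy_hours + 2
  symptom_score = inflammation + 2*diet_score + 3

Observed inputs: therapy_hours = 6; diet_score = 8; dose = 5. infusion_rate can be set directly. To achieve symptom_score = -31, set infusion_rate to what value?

Intervening on infusion_rate fixes its value directly, overriding its dependence on therapy_hours.
Substituting into the clearance equation gives clearance = -4*infusion_rate + 11.
Substituting into the inflammation equation gives inflammation = 16*infusion_rate - 66.
Substituting into the symptom_score equation gives symptom_score = 16*infusion_rate - 47.
Solve 16*infusion_rate - 47 = -31: infusion_rate = (-31 + 47) / 16 = 1.

infusion_rate = 1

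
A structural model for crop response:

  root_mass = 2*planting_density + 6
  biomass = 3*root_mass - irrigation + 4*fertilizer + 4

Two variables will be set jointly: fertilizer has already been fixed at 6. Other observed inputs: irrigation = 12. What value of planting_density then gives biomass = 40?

With fertilizer held at 6:
Substituting into the biomass equation gives biomass = 6*planting_density + 34.
Solve 6*planting_density + 34 = 40: planting_density = (40 - 34) / 6 = 1.

planting_density = 1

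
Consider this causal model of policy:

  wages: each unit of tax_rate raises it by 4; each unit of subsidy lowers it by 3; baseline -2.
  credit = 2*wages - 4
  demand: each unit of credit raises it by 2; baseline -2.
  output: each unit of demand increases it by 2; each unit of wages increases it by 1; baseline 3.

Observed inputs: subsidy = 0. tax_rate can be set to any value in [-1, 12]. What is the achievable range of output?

-71 to 397

Substituting into the wages equation gives wages = 4*tax_rate - 2.
Substituting into the credit equation gives credit = 8*tax_rate - 8.
Substituting into the demand equation gives demand = 16*tax_rate - 18.
So output = 36*tax_rate - 35.
Linear in tax_rate, so extremes are at the endpoints: tax_rate = -1 gives output = -71; tax_rate = 12 gives output = 397.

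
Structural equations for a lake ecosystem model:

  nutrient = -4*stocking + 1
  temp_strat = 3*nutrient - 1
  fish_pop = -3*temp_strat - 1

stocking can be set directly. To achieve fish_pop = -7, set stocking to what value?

stocking = 0

Substituting into the temp_strat equation gives temp_strat = -12*stocking + 2.
So fish_pop = 36*stocking - 7.
Solve 36*stocking - 7 = -7: stocking = (-7 + 7) / 36 = 0.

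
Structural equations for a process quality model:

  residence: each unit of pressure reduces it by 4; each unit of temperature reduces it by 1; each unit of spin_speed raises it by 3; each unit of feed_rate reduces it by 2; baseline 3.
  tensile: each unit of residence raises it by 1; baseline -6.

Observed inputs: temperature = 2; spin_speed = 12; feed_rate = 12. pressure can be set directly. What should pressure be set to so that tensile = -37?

Substituting into the residence equation gives residence = -4*pressure + 13.
tensile becomes -4*pressure + 7.
Solve -4*pressure + 7 = -37: pressure = (-37 - 7) / -4 = 11.

pressure = 11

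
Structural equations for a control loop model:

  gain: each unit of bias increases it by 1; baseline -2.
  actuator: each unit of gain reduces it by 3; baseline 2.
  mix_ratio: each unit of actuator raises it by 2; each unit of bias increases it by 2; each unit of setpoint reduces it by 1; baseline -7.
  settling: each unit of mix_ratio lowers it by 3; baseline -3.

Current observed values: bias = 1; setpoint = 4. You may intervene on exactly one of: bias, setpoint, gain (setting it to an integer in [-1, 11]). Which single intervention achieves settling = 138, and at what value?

Intervening on bias: settling = 12*bias - 18. Reaching 138 requires bias = 13, outside [-1, 11].
Intervening on setpoint: settling = 3*setpoint - 18. Reaching 138 requires setpoint = 52, outside [-1, 11].
Intervening on gain: with other inputs at their observed values, settling = 18*gain + 12. Solving for 138 gives gain = 7, within [-1, 11].

set gain = 7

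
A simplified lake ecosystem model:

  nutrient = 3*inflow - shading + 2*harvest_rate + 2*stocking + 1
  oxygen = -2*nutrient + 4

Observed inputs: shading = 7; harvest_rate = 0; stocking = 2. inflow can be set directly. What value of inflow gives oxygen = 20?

inflow = -2

Substituting into the nutrient equation gives nutrient = 3*inflow - 2.
This gives oxygen = -6*inflow + 8.
Solve -6*inflow + 8 = 20: inflow = (20 - 8) / -6 = -2.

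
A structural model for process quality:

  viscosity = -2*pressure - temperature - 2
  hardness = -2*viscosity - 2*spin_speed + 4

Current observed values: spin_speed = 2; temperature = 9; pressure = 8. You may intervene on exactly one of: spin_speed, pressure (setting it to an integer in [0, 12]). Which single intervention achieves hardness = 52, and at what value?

set spin_speed = 3

Intervening on spin_speed: with other inputs at their observed values, hardness = -2*spin_speed + 58. Solving for 52 gives spin_speed = 3, within [0, 12].
Intervening on pressure: hardness = 4*pressure + 22. Reaching 52 requires pressure = 15/2, not an integer.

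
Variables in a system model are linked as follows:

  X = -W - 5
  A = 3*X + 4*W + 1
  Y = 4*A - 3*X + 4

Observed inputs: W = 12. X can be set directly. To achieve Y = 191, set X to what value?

X = -1

Intervening on X fixes its value directly, overriding its dependence on W.
Substituting into the A equation gives A = 3*X + 49.
So Y = 9*X + 200.
Solve 9*X + 200 = 191: X = (191 - 200) / 9 = -1.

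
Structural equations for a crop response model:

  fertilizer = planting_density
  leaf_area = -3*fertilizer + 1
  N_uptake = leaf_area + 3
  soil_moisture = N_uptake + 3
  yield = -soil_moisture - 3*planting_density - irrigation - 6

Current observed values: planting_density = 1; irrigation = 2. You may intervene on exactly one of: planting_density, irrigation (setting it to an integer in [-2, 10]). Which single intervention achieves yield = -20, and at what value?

Intervening on planting_density: the paths from planting_density to yield cancel (net effect zero), leaving yield = -15; -20 is unreachable this way.
Intervening on irrigation: with other inputs at their observed values, yield = -irrigation - 13. Solving for -20 gives irrigation = 7, within [-2, 10].

set irrigation = 7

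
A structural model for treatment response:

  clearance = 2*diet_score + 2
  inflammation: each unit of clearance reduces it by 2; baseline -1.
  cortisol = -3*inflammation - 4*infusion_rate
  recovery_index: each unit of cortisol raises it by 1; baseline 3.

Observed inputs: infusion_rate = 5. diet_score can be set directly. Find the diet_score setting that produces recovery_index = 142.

Substituting into the inflammation equation gives inflammation = -4*diet_score - 5.
Substituting into the cortisol equation gives cortisol = 12*diet_score - 5.
This gives recovery_index = 12*diet_score - 2.
Solve 12*diet_score - 2 = 142: diet_score = (142 + 2) / 12 = 12.

diet_score = 12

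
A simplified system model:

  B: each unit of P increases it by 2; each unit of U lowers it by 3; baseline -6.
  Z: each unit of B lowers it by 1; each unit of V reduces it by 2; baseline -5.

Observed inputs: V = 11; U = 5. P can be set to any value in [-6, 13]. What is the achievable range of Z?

Substituting into the B equation gives B = 2*P - 21.
Z becomes -2*P - 6.
Linear in P, so extremes are at the endpoints: P = -6 gives Z = 6; P = 13 gives Z = -32.

-32 to 6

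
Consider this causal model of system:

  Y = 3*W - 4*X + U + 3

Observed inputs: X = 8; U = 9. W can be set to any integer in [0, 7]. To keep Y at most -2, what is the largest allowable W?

Substituting into the Y equation gives Y = 3*W - 20.
Require 3*W - 20 ≤ -2, so W ≤ 6.
The largest integer in [0, 7] satisfying this is 6.

W = 6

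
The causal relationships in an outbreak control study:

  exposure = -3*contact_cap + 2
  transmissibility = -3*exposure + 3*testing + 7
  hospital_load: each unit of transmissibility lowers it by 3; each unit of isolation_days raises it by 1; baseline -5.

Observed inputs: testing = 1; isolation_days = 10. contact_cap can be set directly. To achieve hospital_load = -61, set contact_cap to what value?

Substituting into the transmissibility equation gives transmissibility = 9*contact_cap + 4.
Substituting into the hospital_load equation gives hospital_load = -27*contact_cap - 7.
Solve -27*contact_cap - 7 = -61: contact_cap = (-61 + 7) / -27 = 2.

contact_cap = 2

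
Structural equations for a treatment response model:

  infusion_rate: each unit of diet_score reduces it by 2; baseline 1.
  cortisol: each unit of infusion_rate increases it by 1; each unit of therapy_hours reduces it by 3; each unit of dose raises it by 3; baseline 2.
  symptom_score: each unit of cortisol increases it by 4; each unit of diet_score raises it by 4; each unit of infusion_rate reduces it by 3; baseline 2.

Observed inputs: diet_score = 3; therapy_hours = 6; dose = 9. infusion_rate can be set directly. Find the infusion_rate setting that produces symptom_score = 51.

Intervening on infusion_rate fixes its value directly, overriding its dependence on diet_score.
Substituting into the cortisol equation gives cortisol = infusion_rate + 11.
symptom_score becomes infusion_rate + 58.
Solve infusion_rate + 58 = 51: infusion_rate = (51 - 58) / 1 = -7.

infusion_rate = -7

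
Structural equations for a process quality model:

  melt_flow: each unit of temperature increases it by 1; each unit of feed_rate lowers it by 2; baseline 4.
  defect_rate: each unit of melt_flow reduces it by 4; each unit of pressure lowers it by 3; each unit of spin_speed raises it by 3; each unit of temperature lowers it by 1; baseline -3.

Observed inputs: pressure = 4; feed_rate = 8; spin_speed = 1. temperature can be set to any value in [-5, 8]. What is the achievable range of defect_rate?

Substituting into the melt_flow equation gives melt_flow = temperature - 12.
This gives defect_rate = -5*temperature + 36.
Linear in temperature, so extremes are at the endpoints: temperature = -5 gives defect_rate = 61; temperature = 8 gives defect_rate = -4.

-4 to 61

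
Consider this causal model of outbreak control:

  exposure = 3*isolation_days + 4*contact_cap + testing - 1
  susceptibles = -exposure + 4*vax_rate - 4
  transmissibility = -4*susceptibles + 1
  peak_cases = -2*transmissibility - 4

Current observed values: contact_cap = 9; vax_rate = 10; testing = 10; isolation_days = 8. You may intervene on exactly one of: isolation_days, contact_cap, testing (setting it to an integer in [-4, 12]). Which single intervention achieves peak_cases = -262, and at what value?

Intervening on isolation_days: peak_cases = -24*isolation_days - 78. Reaching -262 requires isolation_days = 23/3, not an integer.
Intervening on contact_cap: peak_cases = -32*contact_cap + 18. Reaching -262 requires contact_cap = 35/4, not an integer.
Intervening on testing: with other inputs at their observed values, peak_cases = -8*testing - 190. Solving for -262 gives testing = 9, within [-4, 12].

set testing = 9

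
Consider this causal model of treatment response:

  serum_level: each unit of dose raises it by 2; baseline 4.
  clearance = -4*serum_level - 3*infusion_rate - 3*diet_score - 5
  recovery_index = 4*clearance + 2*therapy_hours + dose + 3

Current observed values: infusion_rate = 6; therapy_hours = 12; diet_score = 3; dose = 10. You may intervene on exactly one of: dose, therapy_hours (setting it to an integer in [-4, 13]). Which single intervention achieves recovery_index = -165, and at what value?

set dose = 0

Intervening on dose: with other inputs at their observed values, recovery_index = -31*dose - 165. Solving for -165 gives dose = 0, within [-4, 13].
Intervening on therapy_hours: recovery_index = 2*therapy_hours - 499. Reaching -165 requires therapy_hours = 167, outside [-4, 13].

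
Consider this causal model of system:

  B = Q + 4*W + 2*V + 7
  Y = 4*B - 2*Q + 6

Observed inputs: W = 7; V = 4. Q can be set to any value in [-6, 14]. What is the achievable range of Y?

Substituting into the B equation gives B = Q + 43.
Substituting into the Y equation gives Y = 2*Q + 178.
Linear in Q, so extremes are at the endpoints: Q = -6 gives Y = 166; Q = 14 gives Y = 206.

166 to 206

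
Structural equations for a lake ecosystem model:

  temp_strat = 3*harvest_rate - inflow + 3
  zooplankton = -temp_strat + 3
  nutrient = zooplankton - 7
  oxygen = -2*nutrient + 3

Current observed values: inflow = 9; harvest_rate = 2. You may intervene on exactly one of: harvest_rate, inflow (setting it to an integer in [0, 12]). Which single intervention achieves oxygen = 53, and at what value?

set harvest_rate = 9

Intervening on harvest_rate: with other inputs at their observed values, oxygen = 6*harvest_rate - 1. Solving for 53 gives harvest_rate = 9, within [0, 12].
Intervening on inflow: oxygen = -2*inflow + 29. Reaching 53 requires inflow = -12, outside [0, 12].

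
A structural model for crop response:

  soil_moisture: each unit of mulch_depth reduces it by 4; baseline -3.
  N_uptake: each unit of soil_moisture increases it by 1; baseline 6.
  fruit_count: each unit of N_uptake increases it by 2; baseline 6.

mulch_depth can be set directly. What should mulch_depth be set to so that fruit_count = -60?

mulch_depth = 9

Substituting into the N_uptake equation gives N_uptake = -4*mulch_depth + 3.
Substituting into the fruit_count equation gives fruit_count = -8*mulch_depth + 12.
Solve -8*mulch_depth + 12 = -60: mulch_depth = (-60 - 12) / -8 = 9.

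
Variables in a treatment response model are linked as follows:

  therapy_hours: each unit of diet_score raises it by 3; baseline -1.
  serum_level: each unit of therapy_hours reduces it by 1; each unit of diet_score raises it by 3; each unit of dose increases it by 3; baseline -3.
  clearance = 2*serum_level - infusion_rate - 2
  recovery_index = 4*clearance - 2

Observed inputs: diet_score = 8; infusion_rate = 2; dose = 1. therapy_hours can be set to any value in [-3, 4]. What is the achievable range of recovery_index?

Intervening on therapy_hours fixes its value directly, overriding its dependence on diet_score.
Substituting into the serum_level equation gives serum_level = -therapy_hours + 24.
Substituting into the clearance equation gives clearance = -2*therapy_hours + 44.
So recovery_index = -8*therapy_hours + 174.
Linear in therapy_hours, so extremes are at the endpoints: therapy_hours = -3 gives recovery_index = 198; therapy_hours = 4 gives recovery_index = 142.

142 to 198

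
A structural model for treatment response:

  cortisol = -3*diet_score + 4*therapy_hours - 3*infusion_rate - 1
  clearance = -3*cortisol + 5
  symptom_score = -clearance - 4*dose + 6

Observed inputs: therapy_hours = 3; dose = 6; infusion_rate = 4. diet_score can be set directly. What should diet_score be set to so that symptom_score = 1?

Substituting into the cortisol equation gives cortisol = -3*diet_score - 1.
Substituting into the clearance equation gives clearance = 9*diet_score + 8.
Substituting into the symptom_score equation gives symptom_score = -9*diet_score - 26.
Solve -9*diet_score - 26 = 1: diet_score = (1 + 26) / -9 = -3.

diet_score = -3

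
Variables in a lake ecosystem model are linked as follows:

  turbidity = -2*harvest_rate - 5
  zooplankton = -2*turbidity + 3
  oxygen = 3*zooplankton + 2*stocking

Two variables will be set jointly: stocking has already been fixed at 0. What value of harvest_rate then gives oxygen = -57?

harvest_rate = -8

With stocking held at 0:
Substituting into the zooplankton equation gives zooplankton = 4*harvest_rate + 13.
oxygen becomes 12*harvest_rate + 39.
Solve 12*harvest_rate + 39 = -57: harvest_rate = (-57 - 39) / 12 = -8.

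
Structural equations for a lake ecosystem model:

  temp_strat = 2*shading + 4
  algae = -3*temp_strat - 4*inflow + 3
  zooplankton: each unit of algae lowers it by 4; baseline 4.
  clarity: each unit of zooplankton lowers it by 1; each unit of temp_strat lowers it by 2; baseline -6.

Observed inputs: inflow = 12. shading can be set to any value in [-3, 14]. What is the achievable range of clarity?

-638 to -162

Substituting into the algae equation gives algae = -6*shading - 57.
zooplankton becomes 24*shading + 232.
Substituting into the clarity equation gives clarity = -28*shading - 246.
Linear in shading, so extremes are at the endpoints: shading = -3 gives clarity = -162; shading = 14 gives clarity = -638.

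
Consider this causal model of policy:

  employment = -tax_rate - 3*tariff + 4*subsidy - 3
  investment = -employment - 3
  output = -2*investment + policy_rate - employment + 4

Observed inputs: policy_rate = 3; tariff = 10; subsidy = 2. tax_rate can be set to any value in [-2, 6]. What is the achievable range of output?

-18 to -10

Substituting into the employment equation gives employment = -tax_rate - 25.
This gives investment = tax_rate + 22.
output becomes -tax_rate - 12.
Linear in tax_rate, so extremes are at the endpoints: tax_rate = -2 gives output = -10; tax_rate = 6 gives output = -18.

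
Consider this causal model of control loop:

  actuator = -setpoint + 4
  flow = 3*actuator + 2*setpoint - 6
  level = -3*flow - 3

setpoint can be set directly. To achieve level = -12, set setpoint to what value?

Substituting into the flow equation gives flow = -setpoint + 6.
This gives level = 3*setpoint - 21.
Solve 3*setpoint - 21 = -12: setpoint = (-12 + 21) / 3 = 3.

setpoint = 3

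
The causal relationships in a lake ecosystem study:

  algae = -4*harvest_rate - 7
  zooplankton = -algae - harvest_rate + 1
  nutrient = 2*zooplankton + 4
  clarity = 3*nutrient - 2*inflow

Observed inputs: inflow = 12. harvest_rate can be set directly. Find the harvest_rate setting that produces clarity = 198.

harvest_rate = 9

Substituting into the zooplankton equation gives zooplankton = 3*harvest_rate + 8.
Substituting into the nutrient equation gives nutrient = 6*harvest_rate + 20.
Substituting into the clarity equation gives clarity = 18*harvest_rate + 36.
Solve 18*harvest_rate + 36 = 198: harvest_rate = (198 - 36) / 18 = 9.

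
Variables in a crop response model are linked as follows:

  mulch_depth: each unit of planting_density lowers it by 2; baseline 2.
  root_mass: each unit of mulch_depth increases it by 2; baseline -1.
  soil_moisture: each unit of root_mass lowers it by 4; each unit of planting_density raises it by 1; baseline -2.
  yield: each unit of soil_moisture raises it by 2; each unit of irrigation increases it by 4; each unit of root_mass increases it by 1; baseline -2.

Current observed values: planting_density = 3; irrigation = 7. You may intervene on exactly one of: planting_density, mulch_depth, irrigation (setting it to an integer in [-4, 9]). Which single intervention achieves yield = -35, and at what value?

Intervening on planting_density: yield = 30*planting_density + 1. Reaching -35 requires planting_density = -6/5, not an integer.
Intervening on mulch_depth: with other inputs at their observed values, yield = -14*mulch_depth + 35. Solving for -35 gives mulch_depth = 5, within [-4, 9].
Intervening on irrigation: yield = 4*irrigation + 63. Reaching -35 requires irrigation = -49/2, not an integer.

set mulch_depth = 5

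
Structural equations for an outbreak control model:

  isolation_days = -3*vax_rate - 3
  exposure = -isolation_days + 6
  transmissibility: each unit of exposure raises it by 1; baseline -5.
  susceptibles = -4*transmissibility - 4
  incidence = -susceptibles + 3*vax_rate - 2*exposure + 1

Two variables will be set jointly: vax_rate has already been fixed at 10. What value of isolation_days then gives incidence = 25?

isolation_days = 1

With vax_rate held at 10:
Intervening on isolation_days fixes its value directly, overriding its dependence on vax_rate.
Substituting into the transmissibility equation gives transmissibility = -isolation_days + 1.
Substituting into the susceptibles equation gives susceptibles = 4*isolation_days - 8.
incidence becomes -2*isolation_days + 27.
Solve -2*isolation_days + 27 = 25: isolation_days = (25 - 27) / -2 = 1.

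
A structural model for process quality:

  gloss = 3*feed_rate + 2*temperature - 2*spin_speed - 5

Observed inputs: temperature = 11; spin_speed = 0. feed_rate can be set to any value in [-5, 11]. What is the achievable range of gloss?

2 to 50

Substituting into the gloss equation gives gloss = 3*feed_rate + 17.
Linear in feed_rate, so extremes are at the endpoints: feed_rate = -5 gives gloss = 2; feed_rate = 11 gives gloss = 50.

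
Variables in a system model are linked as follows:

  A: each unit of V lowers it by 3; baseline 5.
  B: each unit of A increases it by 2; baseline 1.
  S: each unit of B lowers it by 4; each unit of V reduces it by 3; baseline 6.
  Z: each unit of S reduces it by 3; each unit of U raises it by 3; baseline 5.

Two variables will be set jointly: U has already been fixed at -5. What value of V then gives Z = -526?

With U held at -5:
Substituting into the B equation gives B = -6*V + 11.
Substituting into the S equation gives S = 21*V - 38.
Substituting into the Z equation gives Z = -63*V + 104.
Solve -63*V + 104 = -526: V = (-526 - 104) / -63 = 10.

V = 10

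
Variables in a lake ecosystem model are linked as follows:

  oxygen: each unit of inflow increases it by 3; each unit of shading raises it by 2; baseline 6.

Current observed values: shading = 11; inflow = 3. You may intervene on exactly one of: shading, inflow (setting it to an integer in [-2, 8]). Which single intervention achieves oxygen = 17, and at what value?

set shading = 1

Intervening on shading: with other inputs at their observed values, oxygen = 2*shading + 15. Solving for 17 gives shading = 1, within [-2, 8].
Intervening on inflow: oxygen = 3*inflow + 28. Reaching 17 requires inflow = -11/3, not an integer.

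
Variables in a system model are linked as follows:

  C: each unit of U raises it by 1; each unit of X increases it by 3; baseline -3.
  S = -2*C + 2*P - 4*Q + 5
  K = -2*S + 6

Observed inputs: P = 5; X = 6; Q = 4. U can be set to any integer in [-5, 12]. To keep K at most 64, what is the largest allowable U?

U = -1

Substituting into the C equation gives C = U + 15.
So S = -2*U - 31.
Substituting into the K equation gives K = 4*U + 68.
Require 4*U + 68 ≤ 64, so U ≤ -1.
The largest integer in [-5, 12] satisfying this is -1.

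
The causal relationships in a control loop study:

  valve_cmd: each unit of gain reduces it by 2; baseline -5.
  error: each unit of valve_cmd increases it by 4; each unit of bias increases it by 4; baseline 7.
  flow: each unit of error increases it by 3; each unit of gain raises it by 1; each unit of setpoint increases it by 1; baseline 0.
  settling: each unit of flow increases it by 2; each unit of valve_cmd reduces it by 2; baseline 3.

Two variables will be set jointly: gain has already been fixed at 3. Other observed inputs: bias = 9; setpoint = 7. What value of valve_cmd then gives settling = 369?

valve_cmd = 4

With gain held at 3:
Intervening on valve_cmd fixes its value directly, overriding its dependence on gain.
Substituting into the error equation gives error = 4*valve_cmd + 43.
Substituting into the flow equation gives flow = 12*valve_cmd + 139.
Substituting into the settling equation gives settling = 22*valve_cmd + 281.
Solve 22*valve_cmd + 281 = 369: valve_cmd = (369 - 281) / 22 = 4.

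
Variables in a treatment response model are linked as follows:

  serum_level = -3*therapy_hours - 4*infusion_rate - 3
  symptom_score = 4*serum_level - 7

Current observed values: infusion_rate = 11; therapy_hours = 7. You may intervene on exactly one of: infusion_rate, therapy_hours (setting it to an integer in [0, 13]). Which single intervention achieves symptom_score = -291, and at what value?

Intervening on infusion_rate: symptom_score = -16*infusion_rate - 103. Reaching -291 requires infusion_rate = 47/4, not an integer.
Intervening on therapy_hours: with other inputs at their observed values, symptom_score = -12*therapy_hours - 195. Solving for -291 gives therapy_hours = 8, within [0, 13].

set therapy_hours = 8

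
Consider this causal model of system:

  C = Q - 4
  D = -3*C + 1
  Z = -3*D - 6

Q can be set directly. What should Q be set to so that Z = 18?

Substituting into the D equation gives D = -3*Q + 13.
Substituting into the Z equation gives Z = 9*Q - 45.
Solve 9*Q - 45 = 18: Q = (18 + 45) / 9 = 7.

Q = 7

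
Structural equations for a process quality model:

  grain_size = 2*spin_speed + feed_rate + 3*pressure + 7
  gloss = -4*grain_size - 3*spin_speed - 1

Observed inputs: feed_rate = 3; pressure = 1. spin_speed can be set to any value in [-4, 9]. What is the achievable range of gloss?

-152 to -9

Substituting into the grain_size equation gives grain_size = 2*spin_speed + 13.
So gloss = -11*spin_speed - 53.
Linear in spin_speed, so extremes are at the endpoints: spin_speed = -4 gives gloss = -9; spin_speed = 9 gives gloss = -152.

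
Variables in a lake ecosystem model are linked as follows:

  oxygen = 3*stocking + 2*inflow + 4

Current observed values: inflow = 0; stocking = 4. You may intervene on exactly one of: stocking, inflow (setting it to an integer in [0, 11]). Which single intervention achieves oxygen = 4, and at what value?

set stocking = 0

Intervening on stocking: with other inputs at their observed values, oxygen = 3*stocking + 4. Solving for 4 gives stocking = 0, within [0, 11].
Intervening on inflow: oxygen = 2*inflow + 16. Reaching 4 requires inflow = -6, outside [0, 11].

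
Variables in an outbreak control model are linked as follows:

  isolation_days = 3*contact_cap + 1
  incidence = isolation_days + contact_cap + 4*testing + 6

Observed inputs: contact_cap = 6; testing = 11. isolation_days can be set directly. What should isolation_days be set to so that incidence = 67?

Intervening on isolation_days fixes its value directly, overriding its dependence on contact_cap.
Substituting into the incidence equation gives incidence = isolation_days + 56.
Solve isolation_days + 56 = 67: isolation_days = (67 - 56) / 1 = 11.

isolation_days = 11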